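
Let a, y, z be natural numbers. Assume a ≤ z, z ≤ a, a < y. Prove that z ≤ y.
Since a ≤ z and z ≤ a, a = z. a < y, so z < y. Then z ≤ y.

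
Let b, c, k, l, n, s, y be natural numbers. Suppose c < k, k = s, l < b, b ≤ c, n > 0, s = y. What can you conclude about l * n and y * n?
l * n < y * n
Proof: l < b and b ≤ c, thus l < c. Because k = s and s = y, k = y. c < k, so c < y. l < c, so l < y. n > 0, so l * n < y * n.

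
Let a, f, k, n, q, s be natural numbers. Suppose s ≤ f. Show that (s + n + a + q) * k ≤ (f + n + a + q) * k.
s ≤ f, thus s + n ≤ f + n. Then s + n + a ≤ f + n + a. Then s + n + a + q ≤ f + n + a + q. Then (s + n + a + q) * k ≤ (f + n + a + q) * k.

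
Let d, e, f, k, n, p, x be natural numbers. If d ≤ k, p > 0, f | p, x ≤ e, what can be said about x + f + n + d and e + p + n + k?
x + f + n + d ≤ e + p + n + k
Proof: f | p and p > 0, hence f ≤ p. Then f + n ≤ p + n. Since x ≤ e, x + f + n ≤ e + p + n. Since d ≤ k, x + f + n + d ≤ e + p + n + k.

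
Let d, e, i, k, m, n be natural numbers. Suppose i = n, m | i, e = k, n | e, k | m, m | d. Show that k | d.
i = n and m | i, thus m | n. Since e = k and n | e, n | k. m | n, so m | k. Since k | m, m = k. m | d, so k | d.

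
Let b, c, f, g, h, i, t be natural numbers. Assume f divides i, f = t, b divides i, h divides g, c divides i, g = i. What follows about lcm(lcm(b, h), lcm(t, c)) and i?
lcm(lcm(b, h), lcm(t, c)) divides i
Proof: g = i and h divides g, therefore h divides i. b divides i, so lcm(b, h) divides i. From f = t and f divides i, t divides i. Since c divides i, lcm(t, c) divides i. lcm(b, h) divides i, so lcm(lcm(b, h), lcm(t, c)) divides i.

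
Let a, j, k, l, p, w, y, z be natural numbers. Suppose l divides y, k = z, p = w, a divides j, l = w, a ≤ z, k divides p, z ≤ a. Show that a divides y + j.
Because z ≤ a and a ≤ z, z = a. Since k = z, k = a. p = w and k divides p, thus k divides w. l = w and l divides y, so w divides y. Since k divides w, k divides y. k = a, so a divides y. a divides j, so a divides y + j.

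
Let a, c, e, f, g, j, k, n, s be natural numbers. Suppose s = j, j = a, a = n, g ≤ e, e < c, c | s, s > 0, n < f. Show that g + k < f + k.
Since s = j and j = a, s = a. Since a = n, s = n. Since g ≤ e and e < c, g < c. c | s and s > 0, therefore c ≤ s. From g < c, g < s. Since s = n, g < n. n < f, so g < f. Then g + k < f + k.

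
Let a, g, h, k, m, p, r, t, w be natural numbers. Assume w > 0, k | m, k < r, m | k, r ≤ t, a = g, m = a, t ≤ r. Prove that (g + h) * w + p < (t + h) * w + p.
Since k | m and m | k, k = m. From m = a and a = g, m = g. Since k = m, k = g. r ≤ t and t ≤ r, so r = t. k < r, so k < t. k = g, so g < t. Then g + h < t + h. w > 0, so (g + h) * w < (t + h) * w. Then (g + h) * w + p < (t + h) * w + p.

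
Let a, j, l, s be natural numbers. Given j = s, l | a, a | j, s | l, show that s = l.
From j = s and a | j, a | s. l | a, so l | s. s | l, so s = l.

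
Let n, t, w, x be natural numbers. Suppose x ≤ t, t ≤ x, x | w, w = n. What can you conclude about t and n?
t | n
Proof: x ≤ t and t ≤ x, thus x = t. w = n and x | w, so x | n. Since x = t, t | n.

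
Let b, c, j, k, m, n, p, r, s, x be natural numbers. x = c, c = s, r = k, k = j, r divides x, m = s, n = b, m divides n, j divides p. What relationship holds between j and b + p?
j divides b + p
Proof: From x = c and c = s, x = s. From r = k and k = j, r = j. Since r divides x, j divides x. x = s, so j divides s. n = b and m divides n, therefore m divides b. m = s, so s divides b. Since j divides s, j divides b. j divides p, so j divides b + p.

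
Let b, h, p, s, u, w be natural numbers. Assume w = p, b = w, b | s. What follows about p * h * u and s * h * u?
p * h * u | s * h * u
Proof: Since b = w and w = p, b = p. Since b | s, p | s. Then p * h | s * h. Then p * h * u | s * h * u.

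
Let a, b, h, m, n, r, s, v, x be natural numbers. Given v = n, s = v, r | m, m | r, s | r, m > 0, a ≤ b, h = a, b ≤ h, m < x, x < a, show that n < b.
Since r | m and m | r, r = m. From s | r, s | m. Because s = v, v | m. Since m > 0, v ≤ m. Since v = n, n ≤ m. h = a and b ≤ h, therefore b ≤ a. Since a ≤ b, a = b. Because m < x and x < a, m < a. Since a = b, m < b. n ≤ m, so n < b.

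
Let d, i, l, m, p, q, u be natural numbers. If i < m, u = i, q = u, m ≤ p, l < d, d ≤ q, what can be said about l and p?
l < p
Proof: q = u and u = i, therefore q = i. l < d and d ≤ q, thus l < q. q = i, so l < i. Since i < m, l < m. m ≤ p, so l < p.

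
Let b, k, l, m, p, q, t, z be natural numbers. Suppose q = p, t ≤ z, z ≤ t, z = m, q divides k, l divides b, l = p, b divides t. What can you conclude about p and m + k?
p divides m + k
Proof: l = p and l divides b, therefore p divides b. t ≤ z and z ≤ t, so t = z. From b divides t, b divides z. Since z = m, b divides m. p divides b, so p divides m. q = p and q divides k, therefore p divides k. p divides m, so p divides m + k.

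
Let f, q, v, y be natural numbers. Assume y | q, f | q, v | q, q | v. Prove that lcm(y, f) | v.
Since q | v and v | q, q = v. Because y | q and f | q, lcm(y, f) | q. Since q = v, lcm(y, f) | v.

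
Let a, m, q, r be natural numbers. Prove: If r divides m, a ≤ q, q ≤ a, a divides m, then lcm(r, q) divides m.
a ≤ q and q ≤ a, therefore a = q. Since a divides m, q divides m. Since r divides m, lcm(r, q) divides m.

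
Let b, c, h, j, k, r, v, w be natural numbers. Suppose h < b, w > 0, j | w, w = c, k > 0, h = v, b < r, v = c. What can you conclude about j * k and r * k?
j * k < r * k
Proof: j | w and w > 0, therefore j ≤ w. Since w = c, j ≤ c. h = v and v = c, therefore h = c. Since h < b, c < b. j ≤ c, so j < b. b < r, so j < r. From k > 0, j * k < r * k.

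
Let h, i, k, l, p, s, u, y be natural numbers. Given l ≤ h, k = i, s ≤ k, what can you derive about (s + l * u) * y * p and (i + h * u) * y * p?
(s + l * u) * y * p ≤ (i + h * u) * y * p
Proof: Because k = i and s ≤ k, s ≤ i. l ≤ h, thus l * u ≤ h * u. Since s ≤ i, s + l * u ≤ i + h * u. Then (s + l * u) * y ≤ (i + h * u) * y. Then (s + l * u) * y * p ≤ (i + h * u) * y * p.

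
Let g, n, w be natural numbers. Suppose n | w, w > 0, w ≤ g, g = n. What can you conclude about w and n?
w = n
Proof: g = n and w ≤ g, thus w ≤ n. From n | w and w > 0, n ≤ w. w ≤ n, so w = n.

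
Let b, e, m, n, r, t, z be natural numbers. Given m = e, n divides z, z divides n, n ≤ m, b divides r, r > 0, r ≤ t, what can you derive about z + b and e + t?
z + b ≤ e + t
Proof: n divides z and z divides n, therefore n = z. n ≤ m, so z ≤ m. m = e, so z ≤ e. b divides r and r > 0, therefore b ≤ r. Since r ≤ t, b ≤ t. Since z ≤ e, z + b ≤ e + t.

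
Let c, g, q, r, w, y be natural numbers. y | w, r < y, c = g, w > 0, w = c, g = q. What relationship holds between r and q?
r < q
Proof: w = c and c = g, so w = g. g = q, so w = q. Since y | w and w > 0, y ≤ w. From r < y, r < w. w = q, so r < q.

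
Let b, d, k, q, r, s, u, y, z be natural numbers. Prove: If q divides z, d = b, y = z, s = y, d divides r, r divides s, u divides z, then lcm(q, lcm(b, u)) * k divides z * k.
Since d divides r and r divides s, d divides s. Since s = y, d divides y. Since y = z, d divides z. Since d = b, b divides z. Since u divides z, lcm(b, u) divides z. Since q divides z, lcm(q, lcm(b, u)) divides z. Then lcm(q, lcm(b, u)) * k divides z * k.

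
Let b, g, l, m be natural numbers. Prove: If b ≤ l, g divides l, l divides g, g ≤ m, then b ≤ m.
Because g divides l and l divides g, g = l. g ≤ m, so l ≤ m. Since b ≤ l, b ≤ m.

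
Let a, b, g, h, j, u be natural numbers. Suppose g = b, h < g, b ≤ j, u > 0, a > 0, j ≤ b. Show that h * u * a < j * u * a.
b ≤ j and j ≤ b, hence b = j. g = b, so g = j. Since h < g, h < j. Combined with u > 0, by multiplying by a positive, h * u < j * u. Combined with a > 0, by multiplying by a positive, h * u * a < j * u * a.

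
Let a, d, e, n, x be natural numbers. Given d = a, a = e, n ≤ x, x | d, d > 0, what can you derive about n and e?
n ≤ e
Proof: d = a and a = e, so d = e. From x | d and d > 0, x ≤ d. n ≤ x, so n ≤ d. d = e, so n ≤ e.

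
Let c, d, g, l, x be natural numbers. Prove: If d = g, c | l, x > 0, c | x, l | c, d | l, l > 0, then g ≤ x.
l | c and c | l, so l = c. Since d | l and l > 0, d ≤ l. Since l = c, d ≤ c. c | x and x > 0, therefore c ≤ x. d ≤ c, so d ≤ x. d = g, so g ≤ x.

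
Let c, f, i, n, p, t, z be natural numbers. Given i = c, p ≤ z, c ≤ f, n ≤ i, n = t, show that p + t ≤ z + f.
From i = c and n ≤ i, n ≤ c. Since c ≤ f, n ≤ f. n = t, so t ≤ f. Since p ≤ z, p + t ≤ z + f.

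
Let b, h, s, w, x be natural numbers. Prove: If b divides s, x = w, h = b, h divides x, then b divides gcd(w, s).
From x = w and h divides x, h divides w. Since h = b, b divides w. Since b divides s, b divides gcd(w, s).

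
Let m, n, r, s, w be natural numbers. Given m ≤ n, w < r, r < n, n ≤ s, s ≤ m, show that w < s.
s ≤ m and m ≤ n, so s ≤ n. n ≤ s, so n = s. w < r and r < n, therefore w < n. Since n = s, w < s.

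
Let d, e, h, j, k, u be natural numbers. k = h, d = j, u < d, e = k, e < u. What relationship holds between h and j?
h < j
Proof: e = k and k = h, therefore e = h. e < u, so h < u. u < d, so h < d. d = j, so h < j.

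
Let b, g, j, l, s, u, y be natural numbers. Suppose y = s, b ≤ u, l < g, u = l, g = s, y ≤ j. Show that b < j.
u = l and b ≤ u, therefore b ≤ l. Because g = s and l < g, l < s. y = s and y ≤ j, hence s ≤ j. Because l < s, l < j. Since b ≤ l, b < j.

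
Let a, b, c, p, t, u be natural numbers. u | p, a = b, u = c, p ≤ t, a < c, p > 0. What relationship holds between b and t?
b < t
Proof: u | p and p > 0, hence u ≤ p. From p ≤ t, u ≤ t. Since u = c, c ≤ t. Since a < c, a < t. Since a = b, b < t.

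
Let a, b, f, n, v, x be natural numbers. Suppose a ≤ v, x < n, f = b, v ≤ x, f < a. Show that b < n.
a ≤ v and v ≤ x, hence a ≤ x. Since f < a, f < x. f = b, so b < x. Since x < n, b < n.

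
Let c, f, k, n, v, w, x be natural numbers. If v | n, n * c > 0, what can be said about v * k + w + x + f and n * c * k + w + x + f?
v * k + w + x + f ≤ n * c * k + w + x + f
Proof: Since v | n, v | n * c. Since n * c > 0, v ≤ n * c. Then v * k ≤ n * c * k. Then v * k + w ≤ n * c * k + w. Then v * k + w + x ≤ n * c * k + w + x. Then v * k + w + x + f ≤ n * c * k + w + x + f.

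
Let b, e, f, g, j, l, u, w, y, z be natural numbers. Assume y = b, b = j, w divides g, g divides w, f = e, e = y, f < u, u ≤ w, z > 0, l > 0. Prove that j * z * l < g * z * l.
Because y = b and b = j, y = j. Since w divides g and g divides w, w = g. f = e and e = y, thus f = y. Since f < u, y < u. u ≤ w, so y < w. w = g, so y < g. Since y = j, j < g. Since z > 0, by multiplying by a positive, j * z < g * z. Since l > 0, by multiplying by a positive, j * z * l < g * z * l.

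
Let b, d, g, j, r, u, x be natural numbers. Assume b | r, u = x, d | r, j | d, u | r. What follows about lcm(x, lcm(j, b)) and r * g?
lcm(x, lcm(j, b)) | r * g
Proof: From u = x and u | r, x | r. j | d and d | r, thus j | r. b | r, so lcm(j, b) | r. Since x | r, lcm(x, lcm(j, b)) | r. Then lcm(x, lcm(j, b)) | r * g.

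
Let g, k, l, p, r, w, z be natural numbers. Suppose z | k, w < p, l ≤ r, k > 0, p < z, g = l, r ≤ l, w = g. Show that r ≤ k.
Because l ≤ r and r ≤ l, l = r. From w = g and g = l, w = l. w < p, so l < p. Since l = r, r < p. z | k and k > 0, thus z ≤ k. Since p < z, p < k. Since r < p, r < k. Then r ≤ k.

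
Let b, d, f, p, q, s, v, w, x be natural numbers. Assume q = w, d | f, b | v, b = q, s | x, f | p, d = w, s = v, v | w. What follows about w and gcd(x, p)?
w | gcd(x, p)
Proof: b = q and q = w, so b = w. b | v, so w | v. Since v | w, v = w. Since s = v, s = w. Since s | x, w | x. Since d = w and d | f, w | f. f | p, so w | p. w | x, so w | gcd(x, p).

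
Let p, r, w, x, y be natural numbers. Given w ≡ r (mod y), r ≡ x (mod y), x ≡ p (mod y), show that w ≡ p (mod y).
w ≡ r (mod y) and r ≡ x (mod y), hence w ≡ x (mod y). From x ≡ p (mod y), w ≡ p (mod y).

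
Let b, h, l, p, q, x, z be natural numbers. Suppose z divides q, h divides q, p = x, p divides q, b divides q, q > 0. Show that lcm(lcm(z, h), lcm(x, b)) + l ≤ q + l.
z divides q and h divides q, hence lcm(z, h) divides q. p = x and p divides q, thus x divides q. Since b divides q, lcm(x, b) divides q. Since lcm(z, h) divides q, lcm(lcm(z, h), lcm(x, b)) divides q. Since q > 0, lcm(lcm(z, h), lcm(x, b)) ≤ q. Then lcm(lcm(z, h), lcm(x, b)) + l ≤ q + l.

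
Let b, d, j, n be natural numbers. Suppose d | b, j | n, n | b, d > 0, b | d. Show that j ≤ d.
Because b | d and d | b, b = d. j | n and n | b, so j | b. b = d, so j | d. Since d > 0, j ≤ d.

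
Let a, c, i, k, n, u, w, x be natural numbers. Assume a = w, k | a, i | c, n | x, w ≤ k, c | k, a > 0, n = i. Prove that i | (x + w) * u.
From n = i and n | x, i | x. Because k | a and a > 0, k ≤ a. From a = w, k ≤ w. Since w ≤ k, k = w. i | c and c | k, thus i | k. Since k = w, i | w. Since i | x, i | x + w. Then i | (x + w) * u.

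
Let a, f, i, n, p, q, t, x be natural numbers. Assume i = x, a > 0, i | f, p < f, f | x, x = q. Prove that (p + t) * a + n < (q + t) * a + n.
i = x and i | f, so x | f. f | x, so f = x. Since x = q, f = q. Since p < f, p < q. Then p + t < q + t. Since a > 0, (p + t) * a < (q + t) * a. Then (p + t) * a + n < (q + t) * a + n.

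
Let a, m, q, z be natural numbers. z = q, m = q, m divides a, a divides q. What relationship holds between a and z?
a = z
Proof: Since m = q and m divides a, q divides a. a divides q, so q = a. From z = q, z = a. Then a = z.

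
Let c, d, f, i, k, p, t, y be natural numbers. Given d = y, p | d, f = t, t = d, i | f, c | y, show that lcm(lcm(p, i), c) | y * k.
From f = t and t = d, f = d. i | f, so i | d. p | d, so lcm(p, i) | d. Since d = y, lcm(p, i) | y. Since c | y, lcm(lcm(p, i), c) | y. Then lcm(lcm(p, i), c) | y * k.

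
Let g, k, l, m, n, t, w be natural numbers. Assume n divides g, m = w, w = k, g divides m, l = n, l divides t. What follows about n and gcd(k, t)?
n divides gcd(k, t)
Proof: m = w and w = k, so m = k. g divides m, so g divides k. Because n divides g, n divides k. Because l = n and l divides t, n divides t. Since n divides k, n divides gcd(k, t).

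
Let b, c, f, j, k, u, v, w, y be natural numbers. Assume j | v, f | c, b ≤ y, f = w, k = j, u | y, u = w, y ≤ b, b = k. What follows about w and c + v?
w | c + v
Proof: f = w and f | c, so w | c. Because y ≤ b and b ≤ y, y = b. u = w and u | y, thus w | y. Since y = b, w | b. Because b = k, w | k. Since k = j, w | j. j | v, so w | v. w | c, so w | c + v.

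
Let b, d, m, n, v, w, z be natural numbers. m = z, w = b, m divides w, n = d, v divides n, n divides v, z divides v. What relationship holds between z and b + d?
z divides b + d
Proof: w = b and m divides w, thus m divides b. Since m = z, z divides b. From v divides n and n divides v, v = n. z divides v, so z divides n. n = d, so z divides d. z divides b, so z divides b + d.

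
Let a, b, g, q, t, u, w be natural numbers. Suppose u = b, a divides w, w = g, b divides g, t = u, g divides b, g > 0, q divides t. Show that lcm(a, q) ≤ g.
w = g and a divides w, hence a divides g. b divides g and g divides b, so b = g. Since u = b, u = g. t = u, so t = g. From q divides t, q divides g. a divides g, so lcm(a, q) divides g. g > 0, so lcm(a, q) ≤ g.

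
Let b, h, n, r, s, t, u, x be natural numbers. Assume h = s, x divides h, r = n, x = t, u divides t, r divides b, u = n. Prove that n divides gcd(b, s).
r = n and r divides b, thus n divides b. Since x = t and x divides h, t divides h. Since h = s, t divides s. Since u divides t, u divides s. Since u = n, n divides s. n divides b, so n divides gcd(b, s).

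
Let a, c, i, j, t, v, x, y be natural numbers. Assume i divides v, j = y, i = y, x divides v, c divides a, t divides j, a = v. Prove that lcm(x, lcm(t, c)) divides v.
From j = y and t divides j, t divides y. From i = y and i divides v, y divides v. t divides y, so t divides v. a = v and c divides a, thus c divides v. Since t divides v, lcm(t, c) divides v. Since x divides v, lcm(x, lcm(t, c)) divides v.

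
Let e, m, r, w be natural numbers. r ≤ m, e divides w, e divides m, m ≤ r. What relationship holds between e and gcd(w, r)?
e divides gcd(w, r)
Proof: m ≤ r and r ≤ m, therefore m = r. Since e divides m, e divides r. Since e divides w, e divides gcd(w, r).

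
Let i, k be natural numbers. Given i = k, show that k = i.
i = k. By symmetry, k = i.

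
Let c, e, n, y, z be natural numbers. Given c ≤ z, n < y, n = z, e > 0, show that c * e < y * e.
n = z and n < y, therefore z < y. From c ≤ z, c < y. Since e > 0, by multiplying by a positive, c * e < y * e.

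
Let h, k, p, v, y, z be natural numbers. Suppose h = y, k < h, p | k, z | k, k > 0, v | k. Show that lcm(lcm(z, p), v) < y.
Since z | k and p | k, lcm(z, p) | k. v | k, so lcm(lcm(z, p), v) | k. k > 0, so lcm(lcm(z, p), v) ≤ k. From h = y and k < h, k < y. Since lcm(lcm(z, p), v) ≤ k, lcm(lcm(z, p), v) < y.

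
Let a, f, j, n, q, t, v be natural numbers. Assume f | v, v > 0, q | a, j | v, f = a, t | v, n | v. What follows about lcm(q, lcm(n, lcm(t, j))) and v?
lcm(q, lcm(n, lcm(t, j))) ≤ v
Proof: Since f = a and f | v, a | v. Since q | a, q | v. Since t | v and j | v, lcm(t, j) | v. n | v, so lcm(n, lcm(t, j)) | v. q | v, so lcm(q, lcm(n, lcm(t, j))) | v. Since v > 0, lcm(q, lcm(n, lcm(t, j))) ≤ v.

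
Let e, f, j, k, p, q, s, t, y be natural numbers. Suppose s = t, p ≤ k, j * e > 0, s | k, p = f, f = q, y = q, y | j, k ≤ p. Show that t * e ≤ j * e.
k ≤ p and p ≤ k, thus k = p. Since p = f, k = f. s | k, so s | f. f = q, so s | q. Since y = q and y | j, q | j. s | q, so s | j. s = t, so t | j. Then t * e | j * e. j * e > 0, so t * e ≤ j * e.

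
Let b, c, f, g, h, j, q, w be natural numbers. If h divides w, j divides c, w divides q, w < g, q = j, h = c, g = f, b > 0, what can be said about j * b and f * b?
j * b < f * b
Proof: From q = j and w divides q, w divides j. Since h = c and h divides w, c divides w. j divides c, so j divides w. w divides j, so w = j. g = f and w < g, thus w < f. Since w = j, j < f. Since b > 0, by multiplying by a positive, j * b < f * b.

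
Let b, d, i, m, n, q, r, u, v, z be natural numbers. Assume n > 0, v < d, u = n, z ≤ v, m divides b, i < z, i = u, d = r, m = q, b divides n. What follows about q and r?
q < r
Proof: Since m = q and m divides b, q divides b. Since b divides n, q divides n. Since n > 0, q ≤ n. i = u and u = n, hence i = n. Since i < z, n < z. Because q ≤ n, q < z. From z ≤ v, q < v. d = r and v < d, therefore v < r. q < v, so q < r.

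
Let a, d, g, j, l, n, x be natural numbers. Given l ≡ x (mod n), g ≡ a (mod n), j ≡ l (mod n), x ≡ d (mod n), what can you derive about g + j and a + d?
g + j ≡ a + d (mod n)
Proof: j ≡ l (mod n) and l ≡ x (mod n), thus j ≡ x (mod n). x ≡ d (mod n), so j ≡ d (mod n). g ≡ a (mod n), so g + j ≡ a + d (mod n).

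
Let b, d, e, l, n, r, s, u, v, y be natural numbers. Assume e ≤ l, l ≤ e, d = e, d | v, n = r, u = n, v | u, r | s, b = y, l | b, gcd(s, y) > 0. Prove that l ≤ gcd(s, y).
e ≤ l and l ≤ e, therefore e = l. From d = e and d | v, e | v. Since e = l, l | v. From u = n and v | u, v | n. Because n = r, v | r. Because r | s, v | s. l | v, so l | s. From b = y and l | b, l | y. l | s, so l | gcd(s, y). gcd(s, y) > 0, so l ≤ gcd(s, y).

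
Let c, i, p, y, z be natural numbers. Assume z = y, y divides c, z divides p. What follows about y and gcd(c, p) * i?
y divides gcd(c, p) * i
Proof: z = y and z divides p, hence y divides p. y divides c, so y divides gcd(c, p). Then y divides gcd(c, p) * i.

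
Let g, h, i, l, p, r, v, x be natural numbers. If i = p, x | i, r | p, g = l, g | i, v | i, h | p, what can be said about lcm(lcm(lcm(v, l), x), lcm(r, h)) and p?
lcm(lcm(lcm(v, l), x), lcm(r, h)) | p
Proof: g = l and g | i, so l | i. Because v | i, lcm(v, l) | i. Since x | i, lcm(lcm(v, l), x) | i. i = p, so lcm(lcm(v, l), x) | p. r | p and h | p, thus lcm(r, h) | p. Since lcm(lcm(v, l), x) | p, lcm(lcm(lcm(v, l), x), lcm(r, h)) | p.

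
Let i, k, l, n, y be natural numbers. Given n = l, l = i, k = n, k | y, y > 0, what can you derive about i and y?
i ≤ y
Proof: From n = l and l = i, n = i. Since k = n and k | y, n | y. y > 0, so n ≤ y. Since n = i, i ≤ y.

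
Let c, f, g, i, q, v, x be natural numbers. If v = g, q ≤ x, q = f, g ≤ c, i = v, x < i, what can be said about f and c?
f < c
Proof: Because i = v and v = g, i = g. Since x < i, x < g. Since g ≤ c, x < c. Because q ≤ x, q < c. q = f, so f < c.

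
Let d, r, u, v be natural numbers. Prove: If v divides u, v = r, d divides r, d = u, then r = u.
v = r and v divides u, therefore r divides u. Since d = u and d divides r, u divides r. r divides u, so r = u.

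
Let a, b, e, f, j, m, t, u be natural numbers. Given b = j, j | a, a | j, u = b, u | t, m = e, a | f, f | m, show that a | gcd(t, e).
j | a and a | j, hence j = a. b = j, so b = a. Since u = b and u | t, b | t. b = a, so a | t. a | f and f | m, thus a | m. Since m = e, a | e. a | t, so a | gcd(t, e).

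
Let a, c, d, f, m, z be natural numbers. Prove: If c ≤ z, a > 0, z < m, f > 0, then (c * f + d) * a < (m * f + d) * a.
From c ≤ z and z < m, c < m. Since f > 0, by multiplying by a positive, c * f < m * f. Then c * f + d < m * f + d. Since a > 0, by multiplying by a positive, (c * f + d) * a < (m * f + d) * a.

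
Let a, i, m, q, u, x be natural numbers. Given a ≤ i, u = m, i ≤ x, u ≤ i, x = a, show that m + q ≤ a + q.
Since x = a and i ≤ x, i ≤ a. Because a ≤ i, i = a. u ≤ i, so u ≤ a. u = m, so m ≤ a. Then m + q ≤ a + q.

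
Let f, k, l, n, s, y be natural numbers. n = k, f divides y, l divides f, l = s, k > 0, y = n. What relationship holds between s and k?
s ≤ k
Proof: Because l divides f and f divides y, l divides y. From l = s, s divides y. Since y = n, s divides n. Since n = k, s divides k. Since k > 0, s ≤ k.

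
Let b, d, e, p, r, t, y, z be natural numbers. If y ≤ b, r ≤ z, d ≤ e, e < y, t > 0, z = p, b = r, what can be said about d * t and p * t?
d * t < p * t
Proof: From d ≤ e and e < y, d < y. b = r and y ≤ b, therefore y ≤ r. r ≤ z, so y ≤ z. d < y, so d < z. z = p, so d < p. Because t > 0, d * t < p * t.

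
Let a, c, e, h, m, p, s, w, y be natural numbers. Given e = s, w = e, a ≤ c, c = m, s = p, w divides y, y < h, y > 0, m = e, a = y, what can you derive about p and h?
p < h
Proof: a = y and a ≤ c, so y ≤ c. Since c = m, y ≤ m. Since m = e, y ≤ e. Because w = e and w divides y, e divides y. Since y > 0, e ≤ y. From y ≤ e, y = e. e = s, so y = s. s = p, so y = p. y < h, so p < h.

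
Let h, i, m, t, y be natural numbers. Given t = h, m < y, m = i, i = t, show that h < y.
m = i and i = t, therefore m = t. From t = h, m = h. m < y, so h < y.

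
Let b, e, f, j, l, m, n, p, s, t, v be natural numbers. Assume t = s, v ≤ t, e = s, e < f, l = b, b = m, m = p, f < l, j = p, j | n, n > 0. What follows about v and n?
v < n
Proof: From t = s and v ≤ t, v ≤ s. Because e = s and e < f, s < f. v ≤ s, so v < f. l = b and b = m, so l = m. m = p, so l = p. From f < l, f < p. j = p and j | n, so p | n. n > 0, so p ≤ n. f < p, so f < n. v < f, so v < n.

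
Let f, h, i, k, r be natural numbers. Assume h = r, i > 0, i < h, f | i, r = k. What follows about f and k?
f < k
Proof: Since h = r and r = k, h = k. f | i and i > 0, thus f ≤ i. Since i < h, f < h. Since h = k, f < k.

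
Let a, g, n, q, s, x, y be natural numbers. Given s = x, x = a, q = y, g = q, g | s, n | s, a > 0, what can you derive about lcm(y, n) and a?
lcm(y, n) ≤ a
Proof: Since s = x and x = a, s = a. Because g = q and g | s, q | s. q = y, so y | s. Since n | s, lcm(y, n) | s. Since s = a, lcm(y, n) | a. From a > 0, lcm(y, n) ≤ a.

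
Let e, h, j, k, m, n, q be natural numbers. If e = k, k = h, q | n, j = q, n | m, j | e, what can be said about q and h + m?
q | h + m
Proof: e = k and j | e, so j | k. k = h, so j | h. j = q, so q | h. q | n and n | m, so q | m. Since q | h, q | h + m.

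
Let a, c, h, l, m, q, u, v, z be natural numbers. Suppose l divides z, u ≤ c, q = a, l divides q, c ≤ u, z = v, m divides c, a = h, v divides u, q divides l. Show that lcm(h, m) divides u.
q = a and a = h, so q = h. l divides q and q divides l, therefore l = q. Because l divides z, q divides z. From q = h, h divides z. Since z = v, h divides v. Since v divides u, h divides u. c ≤ u and u ≤ c, therefore c = u. m divides c, so m divides u. h divides u, so lcm(h, m) divides u.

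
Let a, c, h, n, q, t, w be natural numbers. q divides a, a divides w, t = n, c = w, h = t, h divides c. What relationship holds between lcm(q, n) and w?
lcm(q, n) divides w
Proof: Since q divides a and a divides w, q divides w. h = t and h divides c, so t divides c. Since c = w, t divides w. t = n, so n divides w. Since q divides w, lcm(q, n) divides w.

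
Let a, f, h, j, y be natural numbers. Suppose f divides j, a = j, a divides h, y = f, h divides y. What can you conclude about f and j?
f = j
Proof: Since a = j and a divides h, j divides h. y = f and h divides y, therefore h divides f. j divides h, so j divides f. Since f divides j, f = j.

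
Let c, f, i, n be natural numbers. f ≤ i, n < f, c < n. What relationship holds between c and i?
c < i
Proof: c < n and n < f, thus c < f. f ≤ i, so c < i.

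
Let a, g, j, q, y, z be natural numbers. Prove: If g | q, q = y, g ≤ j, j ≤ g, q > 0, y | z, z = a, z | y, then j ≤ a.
Because y | z and z | y, y = z. Since q = y, q = z. z = a, so q = a. g ≤ j and j ≤ g, hence g = j. g | q and q > 0, hence g ≤ q. Since g = j, j ≤ q. Because q = a, j ≤ a.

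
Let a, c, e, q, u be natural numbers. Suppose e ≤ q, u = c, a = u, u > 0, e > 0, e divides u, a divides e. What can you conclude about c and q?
c ≤ q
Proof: e divides u and u > 0, so e ≤ u. a = u and a divides e, thus u divides e. e > 0, so u ≤ e. e ≤ u, so e = u. u = c, so e = c. e ≤ q, so c ≤ q.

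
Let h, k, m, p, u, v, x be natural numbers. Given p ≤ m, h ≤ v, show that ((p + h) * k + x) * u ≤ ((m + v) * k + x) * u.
p ≤ m and h ≤ v, so p + h ≤ m + v. By multiplying by a non-negative, (p + h) * k ≤ (m + v) * k. Then (p + h) * k + x ≤ (m + v) * k + x. By multiplying by a non-negative, ((p + h) * k + x) * u ≤ ((m + v) * k + x) * u.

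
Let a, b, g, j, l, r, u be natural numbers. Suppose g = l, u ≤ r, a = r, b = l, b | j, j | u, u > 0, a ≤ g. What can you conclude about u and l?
u = l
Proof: g = l and a ≤ g, so a ≤ l. From a = r, r ≤ l. u ≤ r, so u ≤ l. Because b = l and b | j, l | j. Since j | u, l | u. Since u > 0, l ≤ u. From u ≤ l, u = l.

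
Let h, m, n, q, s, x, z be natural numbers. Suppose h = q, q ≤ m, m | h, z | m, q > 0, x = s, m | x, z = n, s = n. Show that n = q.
z = n and z | m, thus n | m. x = s and m | x, hence m | s. Since s = n, m | n. Since n | m, n = m. h = q and m | h, therefore m | q. Since q > 0, m ≤ q. q ≤ m, so m = q. n = m, so n = q.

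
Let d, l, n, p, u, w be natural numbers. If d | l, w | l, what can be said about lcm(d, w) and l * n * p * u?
lcm(d, w) | l * n * p * u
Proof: Because d | l and w | l, lcm(d, w) | l. Then lcm(d, w) | l * n. Then lcm(d, w) | l * n * p. Then lcm(d, w) | l * n * p * u.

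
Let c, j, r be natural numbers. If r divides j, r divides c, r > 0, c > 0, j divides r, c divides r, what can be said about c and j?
c = j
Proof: Because c divides r and r > 0, c ≤ r. r divides c and c > 0, thus r ≤ c. c ≤ r, so c = r. From r divides j and j divides r, r = j. c = r, so c = j.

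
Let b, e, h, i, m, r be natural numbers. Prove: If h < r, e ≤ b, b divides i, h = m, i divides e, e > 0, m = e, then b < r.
h = m and m = e, thus h = e. From b divides i and i divides e, b divides e. Since e > 0, b ≤ e. e ≤ b, so e = b. h = e, so h = b. h < r, so b < r.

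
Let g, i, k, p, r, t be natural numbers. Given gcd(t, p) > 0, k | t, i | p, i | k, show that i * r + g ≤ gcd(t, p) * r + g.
i | k and k | t, so i | t. i | p, so i | gcd(t, p). gcd(t, p) > 0, so i ≤ gcd(t, p). Then i * r ≤ gcd(t, p) * r. Then i * r + g ≤ gcd(t, p) * r + g.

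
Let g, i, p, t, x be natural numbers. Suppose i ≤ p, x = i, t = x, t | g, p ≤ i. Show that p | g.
Because i ≤ p and p ≤ i, i = p. Since x = i, x = p. t = x and t | g, so x | g. Because x = p, p | g.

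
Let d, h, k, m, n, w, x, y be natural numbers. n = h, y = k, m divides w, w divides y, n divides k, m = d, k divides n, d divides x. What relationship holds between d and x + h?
d divides x + h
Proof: k divides n and n divides k, so k = n. y = k, so y = n. Since n = h, y = h. m = d and m divides w, hence d divides w. w divides y, so d divides y. Since y = h, d divides h. Because d divides x, d divides x + h.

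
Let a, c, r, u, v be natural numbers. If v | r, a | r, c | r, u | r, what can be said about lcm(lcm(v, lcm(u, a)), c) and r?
lcm(lcm(v, lcm(u, a)), c) | r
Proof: Since u | r and a | r, lcm(u, a) | r. Since v | r, lcm(v, lcm(u, a)) | r. Since c | r, lcm(lcm(v, lcm(u, a)), c) | r.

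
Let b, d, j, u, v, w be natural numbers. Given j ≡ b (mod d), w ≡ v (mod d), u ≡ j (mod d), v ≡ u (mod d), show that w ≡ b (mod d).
Since w ≡ v (mod d) and v ≡ u (mod d), w ≡ u (mod d). Since u ≡ j (mod d), w ≡ j (mod d). j ≡ b (mod d), so w ≡ b (mod d).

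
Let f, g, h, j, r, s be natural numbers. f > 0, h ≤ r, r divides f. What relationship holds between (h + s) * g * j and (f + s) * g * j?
(h + s) * g * j ≤ (f + s) * g * j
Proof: Since r divides f and f > 0, r ≤ f. Because h ≤ r, h ≤ f. Then h + s ≤ f + s. By multiplying by a non-negative, (h + s) * g ≤ (f + s) * g. By multiplying by a non-negative, (h + s) * g * j ≤ (f + s) * g * j.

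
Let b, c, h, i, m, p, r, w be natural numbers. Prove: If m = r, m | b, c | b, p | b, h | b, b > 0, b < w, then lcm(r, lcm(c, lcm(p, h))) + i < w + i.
m = r and m | b, hence r | b. Because p | b and h | b, lcm(p, h) | b. c | b, so lcm(c, lcm(p, h)) | b. r | b, so lcm(r, lcm(c, lcm(p, h))) | b. b > 0, so lcm(r, lcm(c, lcm(p, h))) ≤ b. b < w, so lcm(r, lcm(c, lcm(p, h))) < w. Then lcm(r, lcm(c, lcm(p, h))) + i < w + i.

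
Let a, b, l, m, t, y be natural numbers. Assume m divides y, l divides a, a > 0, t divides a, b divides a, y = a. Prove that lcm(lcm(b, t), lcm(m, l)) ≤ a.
Since b divides a and t divides a, lcm(b, t) divides a. Because y = a and m divides y, m divides a. Since l divides a, lcm(m, l) divides a. lcm(b, t) divides a, so lcm(lcm(b, t), lcm(m, l)) divides a. a > 0, so lcm(lcm(b, t), lcm(m, l)) ≤ a.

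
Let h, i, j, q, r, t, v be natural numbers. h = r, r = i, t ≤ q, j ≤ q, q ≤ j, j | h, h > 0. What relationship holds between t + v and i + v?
t + v ≤ i + v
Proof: h = r and r = i, thus h = i. j ≤ q and q ≤ j, hence j = q. Since j | h, q | h. h > 0, so q ≤ h. t ≤ q, so t ≤ h. Since h = i, t ≤ i. Then t + v ≤ i + v.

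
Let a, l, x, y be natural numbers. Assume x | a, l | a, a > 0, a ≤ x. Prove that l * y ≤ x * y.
From x | a and a > 0, x ≤ a. a ≤ x, so a = x. l | a and a > 0, so l ≤ a. a = x, so l ≤ x. Then l * y ≤ x * y.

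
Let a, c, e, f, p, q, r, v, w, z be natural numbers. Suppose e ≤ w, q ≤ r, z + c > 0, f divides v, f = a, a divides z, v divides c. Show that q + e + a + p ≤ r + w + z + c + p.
q ≤ r and e ≤ w, thus q + e ≤ r + w. From f divides v and v divides c, f divides c. f = a, so a divides c. a divides z, so a divides z + c. z + c > 0, so a ≤ z + c. Then a + p ≤ z + c + p. q + e ≤ r + w, so q + e + a + p ≤ r + w + z + c + p.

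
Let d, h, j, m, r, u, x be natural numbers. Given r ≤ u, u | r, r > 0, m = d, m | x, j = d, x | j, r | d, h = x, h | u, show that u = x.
From u | r and r > 0, u ≤ r. Since r ≤ u, r = u. From m = d and m | x, d | x. j = d and x | j, thus x | d. Since d | x, d = x. r | d, so r | x. r = u, so u | x. Because h = x and h | u, x | u. u | x, so u = x.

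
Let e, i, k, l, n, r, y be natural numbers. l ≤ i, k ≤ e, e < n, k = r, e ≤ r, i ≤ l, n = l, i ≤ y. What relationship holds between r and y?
r < y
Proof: k = r and k ≤ e, so r ≤ e. From e ≤ r, e = r. n = l and e < n, therefore e < l. i ≤ l and l ≤ i, so i = l. From i ≤ y, l ≤ y. e < l, so e < y. Since e = r, r < y.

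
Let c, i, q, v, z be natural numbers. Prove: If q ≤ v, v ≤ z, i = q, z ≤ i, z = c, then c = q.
From q ≤ v and v ≤ z, q ≤ z. Since i = q and z ≤ i, z ≤ q. Since q ≤ z, q = z. z = c, so q = c. Then c = q.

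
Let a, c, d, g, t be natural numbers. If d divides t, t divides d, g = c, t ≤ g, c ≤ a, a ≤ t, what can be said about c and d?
c = d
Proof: d divides t and t divides d, therefore d = t. Because g = c and t ≤ g, t ≤ c. c ≤ a and a ≤ t, so c ≤ t. t ≤ c, so t = c. d = t, so d = c. Then c = d.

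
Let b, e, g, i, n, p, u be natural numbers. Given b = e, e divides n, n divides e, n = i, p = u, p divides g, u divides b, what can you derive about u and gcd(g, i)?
u divides gcd(g, i)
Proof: Since p = u and p divides g, u divides g. e divides n and n divides e, so e = n. n = i, so e = i. From b = e and u divides b, u divides e. From e = i, u divides i. Since u divides g, u divides gcd(g, i).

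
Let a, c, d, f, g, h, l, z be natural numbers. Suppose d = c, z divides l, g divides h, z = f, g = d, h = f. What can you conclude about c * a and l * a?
c * a divides l * a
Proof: g = d and d = c, therefore g = c. g divides h, so c divides h. From h = f, c divides f. From z = f and z divides l, f divides l. c divides f, so c divides l. Then c * a divides l * a.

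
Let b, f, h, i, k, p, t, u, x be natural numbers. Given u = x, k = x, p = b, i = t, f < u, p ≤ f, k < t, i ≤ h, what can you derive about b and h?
b < h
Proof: Because p ≤ f and f < u, p < u. Since p = b, b < u. u = x, so b < x. From i = t and i ≤ h, t ≤ h. k < t, so k < h. k = x, so x < h. b < x, so b < h.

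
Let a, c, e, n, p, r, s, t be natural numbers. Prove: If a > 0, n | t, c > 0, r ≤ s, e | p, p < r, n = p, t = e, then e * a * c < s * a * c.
t = e and n | t, thus n | e. n = p, so p | e. e | p, so p = e. p < r and r ≤ s, so p < s. p = e, so e < s. Since a > 0, e * a < s * a. c > 0, so e * a * c < s * a * c.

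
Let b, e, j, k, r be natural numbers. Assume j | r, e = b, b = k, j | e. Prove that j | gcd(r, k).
e = b and b = k, so e = k. j | e, so j | k. Since j | r, j | gcd(r, k).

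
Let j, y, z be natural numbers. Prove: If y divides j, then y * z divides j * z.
From y divides j, by multiplying both sides, y * z divides j * z.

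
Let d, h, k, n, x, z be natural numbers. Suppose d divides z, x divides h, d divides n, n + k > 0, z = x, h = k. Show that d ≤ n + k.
z = x and d divides z, hence d divides x. h = k and x divides h, therefore x divides k. d divides x, so d divides k. Since d divides n, d divides n + k. n + k > 0, so d ≤ n + k.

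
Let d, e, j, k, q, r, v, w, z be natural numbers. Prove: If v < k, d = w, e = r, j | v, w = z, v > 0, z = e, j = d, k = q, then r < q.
w = z and z = e, thus w = e. j = d and j | v, so d | v. Since d = w, w | v. Since v > 0, w ≤ v. w = e, so e ≤ v. Since v < k, e < k. Since e = r, r < k. k = q, so r < q.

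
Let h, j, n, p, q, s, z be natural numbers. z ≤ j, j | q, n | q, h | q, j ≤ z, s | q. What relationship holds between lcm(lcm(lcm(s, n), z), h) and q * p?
lcm(lcm(lcm(s, n), z), h) | q * p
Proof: Because s | q and n | q, lcm(s, n) | q. Because j ≤ z and z ≤ j, j = z. From j | q, z | q. Since lcm(s, n) | q, lcm(lcm(s, n), z) | q. Since h | q, lcm(lcm(lcm(s, n), z), h) | q. Then lcm(lcm(lcm(s, n), z), h) | q * p.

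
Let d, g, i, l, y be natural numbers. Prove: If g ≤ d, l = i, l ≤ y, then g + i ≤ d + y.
Because l = i and l ≤ y, i ≤ y. From g ≤ d, g + i ≤ d + y.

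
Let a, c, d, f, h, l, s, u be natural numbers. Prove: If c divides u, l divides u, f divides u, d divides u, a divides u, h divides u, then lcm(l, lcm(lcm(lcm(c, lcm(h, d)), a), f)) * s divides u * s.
Since h divides u and d divides u, lcm(h, d) divides u. Because c divides u, lcm(c, lcm(h, d)) divides u. Since a divides u, lcm(lcm(c, lcm(h, d)), a) divides u. Since f divides u, lcm(lcm(lcm(c, lcm(h, d)), a), f) divides u. Since l divides u, lcm(l, lcm(lcm(lcm(c, lcm(h, d)), a), f)) divides u. Then lcm(l, lcm(lcm(lcm(c, lcm(h, d)), a), f)) * s divides u * s.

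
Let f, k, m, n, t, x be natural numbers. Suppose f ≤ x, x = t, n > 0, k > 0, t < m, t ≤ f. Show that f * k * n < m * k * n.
x = t and f ≤ x, hence f ≤ t. From t ≤ f, t = f. t < m, so f < m. k > 0, so f * k < m * k. n > 0, so f * k * n < m * k * n.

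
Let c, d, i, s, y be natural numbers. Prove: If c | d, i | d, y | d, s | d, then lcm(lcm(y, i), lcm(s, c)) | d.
y | d and i | d, hence lcm(y, i) | d. s | d and c | d, so lcm(s, c) | d. Since lcm(y, i) | d, lcm(lcm(y, i), lcm(s, c)) | d.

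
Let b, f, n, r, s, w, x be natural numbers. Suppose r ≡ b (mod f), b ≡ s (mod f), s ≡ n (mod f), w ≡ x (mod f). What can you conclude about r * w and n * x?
r * w ≡ n * x (mod f)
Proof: r ≡ b (mod f) and b ≡ s (mod f), therefore r ≡ s (mod f). Since s ≡ n (mod f), r ≡ n (mod f). From w ≡ x (mod f), by multiplying congruences, r * w ≡ n * x (mod f).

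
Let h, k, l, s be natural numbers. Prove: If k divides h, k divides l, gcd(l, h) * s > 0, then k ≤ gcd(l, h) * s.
k divides l and k divides h, hence k divides gcd(l, h). Then k divides gcd(l, h) * s. gcd(l, h) * s > 0, so k ≤ gcd(l, h) * s.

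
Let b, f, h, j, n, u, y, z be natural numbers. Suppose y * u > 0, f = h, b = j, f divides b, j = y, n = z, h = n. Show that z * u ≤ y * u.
h = n and n = z, hence h = z. f = h, so f = z. From b = j and f divides b, f divides j. Since j = y, f divides y. Since f = z, z divides y. Then z * u divides y * u. Since y * u > 0, z * u ≤ y * u.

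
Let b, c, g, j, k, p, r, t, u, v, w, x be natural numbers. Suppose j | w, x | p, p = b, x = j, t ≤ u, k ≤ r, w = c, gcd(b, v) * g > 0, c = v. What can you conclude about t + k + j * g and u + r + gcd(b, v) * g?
t + k + j * g ≤ u + r + gcd(b, v) * g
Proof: t ≤ u and k ≤ r, so t + k ≤ u + r. x = j and x | p, therefore j | p. p = b, so j | b. Since w = c and j | w, j | c. Since c = v, j | v. Since j | b, j | gcd(b, v). Then j * g | gcd(b, v) * g. gcd(b, v) * g > 0, so j * g ≤ gcd(b, v) * g. Since t + k ≤ u + r, t + k + j * g ≤ u + r + gcd(b, v) * g.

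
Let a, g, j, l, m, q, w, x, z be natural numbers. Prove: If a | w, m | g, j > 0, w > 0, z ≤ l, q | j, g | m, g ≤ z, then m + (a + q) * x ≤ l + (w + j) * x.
g | m and m | g, thus g = m. g ≤ z and z ≤ l, hence g ≤ l. g = m, so m ≤ l. a | w and w > 0, so a ≤ w. From q | j and j > 0, q ≤ j. Since a ≤ w, a + q ≤ w + j. Then (a + q) * x ≤ (w + j) * x. Since m ≤ l, m + (a + q) * x ≤ l + (w + j) * x.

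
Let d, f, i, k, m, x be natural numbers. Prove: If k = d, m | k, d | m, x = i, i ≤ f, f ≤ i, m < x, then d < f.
k = d and m | k, hence m | d. Since d | m, m = d. i ≤ f and f ≤ i, therefore i = f. From x = i, x = f. m < x, so m < f. From m = d, d < f.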